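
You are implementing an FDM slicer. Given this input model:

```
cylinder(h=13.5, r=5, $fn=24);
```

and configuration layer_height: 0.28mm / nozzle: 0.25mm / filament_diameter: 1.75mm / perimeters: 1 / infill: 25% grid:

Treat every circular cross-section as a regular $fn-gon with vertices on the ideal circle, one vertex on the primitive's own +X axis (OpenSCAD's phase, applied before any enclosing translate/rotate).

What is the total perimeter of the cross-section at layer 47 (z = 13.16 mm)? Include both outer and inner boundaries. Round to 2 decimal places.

31.33 mm

At z = 13.16 mm: the cylinder: section is a regular 24-gon, circumradius r=5 (perimeter = 2·24·5.000·sin(180°/24) = 31.33 mm). Overall, the cross-section is a single solid region. Total boundary length (outer) = 31.33 mm.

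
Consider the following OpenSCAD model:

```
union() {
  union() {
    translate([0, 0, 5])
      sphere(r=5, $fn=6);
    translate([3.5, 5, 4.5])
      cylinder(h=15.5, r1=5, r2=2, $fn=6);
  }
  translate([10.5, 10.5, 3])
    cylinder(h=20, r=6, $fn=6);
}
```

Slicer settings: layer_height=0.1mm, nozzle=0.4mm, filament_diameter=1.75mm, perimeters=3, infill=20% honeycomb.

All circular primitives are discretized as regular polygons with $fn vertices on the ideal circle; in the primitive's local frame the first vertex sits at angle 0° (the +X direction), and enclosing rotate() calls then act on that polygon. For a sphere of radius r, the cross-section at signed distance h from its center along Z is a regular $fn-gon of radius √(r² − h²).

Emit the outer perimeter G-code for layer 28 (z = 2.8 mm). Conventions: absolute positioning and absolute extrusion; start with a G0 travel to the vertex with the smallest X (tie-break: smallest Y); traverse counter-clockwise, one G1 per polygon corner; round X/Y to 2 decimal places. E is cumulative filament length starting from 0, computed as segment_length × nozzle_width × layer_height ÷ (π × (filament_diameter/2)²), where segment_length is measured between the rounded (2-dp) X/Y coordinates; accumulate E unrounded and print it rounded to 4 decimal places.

G0 X-4.49 Y0.00 Z2.80
G1 X-2.24 Y-3.89 E0.0747
G1 X2.24 Y-3.89 E0.1492
G1 X4.49 Y0.00 E0.2240
G1 X2.24 Y3.89 E0.2987
G1 X-2.24 Y3.89 E0.3732
G1 X-4.49 Y0.00 E0.4479

At z = 2.8 mm: the r=5 sphere slices to a regular 6-gon of circumradius 4.490 (√(r²−h²) with h=2.2 from center); the cone at (3.5, 5) is not intersected at this z (z outside [4.5, 20]); Merging all regions: only the r=5 sphere is present, so the union is just that shape — 1 connected region; the cylinder at (10.5, 10.5) is absent (z outside [3, 23]); Merging all regions: only the result so far is present, so the union is just that shape — 1 connected region. The outline is a single polygon with 6 vertices. Extrusion per mm of travel: 0.4 × 0.1 / (π × 0.875²) = 0.016630. Accumulating E over each segment gives final E = 0.4479.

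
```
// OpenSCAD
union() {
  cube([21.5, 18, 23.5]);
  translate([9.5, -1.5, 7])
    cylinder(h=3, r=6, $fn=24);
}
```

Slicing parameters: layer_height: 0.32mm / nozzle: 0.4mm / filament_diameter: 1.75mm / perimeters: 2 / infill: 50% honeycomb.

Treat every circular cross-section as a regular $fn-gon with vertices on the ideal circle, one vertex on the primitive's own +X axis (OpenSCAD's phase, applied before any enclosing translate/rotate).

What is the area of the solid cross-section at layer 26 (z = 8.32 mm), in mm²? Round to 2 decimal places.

At z = 8.32 mm: the 21.5×18 cube contributes its full rectangle (area 387.00 mm²); the cylinder at (9.5, -1.5): section is a regular 24-gon, circumradius r=6 (area = (24/2)·6.000²·sin(360°/24) = 111.81 mm²); Merging all regions: the regions partially overlap — summed areas 498.81 mm² minus the doubly-counted overlap 38.20 mm² gives 460.61 mm² — area = 460.61 mm². Overall, the cross-section is a single solid region. Net area = 460.61 mm².

460.61 mm²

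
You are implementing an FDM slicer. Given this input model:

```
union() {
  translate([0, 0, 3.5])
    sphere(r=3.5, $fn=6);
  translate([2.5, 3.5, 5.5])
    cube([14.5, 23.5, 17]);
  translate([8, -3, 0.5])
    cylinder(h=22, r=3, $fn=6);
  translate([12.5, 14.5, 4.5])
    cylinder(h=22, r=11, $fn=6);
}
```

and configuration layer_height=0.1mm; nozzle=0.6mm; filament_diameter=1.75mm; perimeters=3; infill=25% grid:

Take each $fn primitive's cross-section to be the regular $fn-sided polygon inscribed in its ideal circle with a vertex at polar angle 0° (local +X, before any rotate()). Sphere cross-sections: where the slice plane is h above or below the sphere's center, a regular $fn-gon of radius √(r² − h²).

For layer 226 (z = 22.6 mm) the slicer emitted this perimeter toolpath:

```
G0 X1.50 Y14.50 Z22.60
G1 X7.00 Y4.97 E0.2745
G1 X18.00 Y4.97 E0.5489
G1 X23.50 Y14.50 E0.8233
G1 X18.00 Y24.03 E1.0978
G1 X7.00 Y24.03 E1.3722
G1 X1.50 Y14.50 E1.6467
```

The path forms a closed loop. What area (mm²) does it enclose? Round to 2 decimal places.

314.49 mm²

Apply the shoelace formula to the sequence of (X, Y) vertices; enclosed area = 314.49 mm².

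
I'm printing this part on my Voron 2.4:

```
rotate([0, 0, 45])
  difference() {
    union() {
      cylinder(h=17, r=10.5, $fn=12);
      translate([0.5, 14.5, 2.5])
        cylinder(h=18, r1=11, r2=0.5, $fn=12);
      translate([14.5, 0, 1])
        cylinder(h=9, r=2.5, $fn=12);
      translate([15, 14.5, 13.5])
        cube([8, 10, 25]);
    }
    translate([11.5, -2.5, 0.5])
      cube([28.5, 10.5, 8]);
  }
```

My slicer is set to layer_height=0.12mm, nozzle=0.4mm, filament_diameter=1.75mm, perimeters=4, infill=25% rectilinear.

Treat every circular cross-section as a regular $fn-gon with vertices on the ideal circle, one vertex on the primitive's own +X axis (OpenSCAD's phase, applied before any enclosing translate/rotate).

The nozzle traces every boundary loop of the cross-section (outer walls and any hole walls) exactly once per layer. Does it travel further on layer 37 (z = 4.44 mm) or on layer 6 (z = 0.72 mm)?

Layer 37 (z = 4.44): the cylinder: section is a regular 12-gon, circumradius r=10.5 (perimeter = 2·12·10.500·sin(180°/12) = 65.22 mm); the cone at (0.5, 14.5): at t=0.108 of its height the radius interpolates to r₁+(r₂−r₁)t = 9.868, giving a regular 12-gon of that circumradius (perimeter = 2·12·9.868·sin(180°/12) = 61.30 mm); the r=2.5 cylinder at (14.5, 0) gives a regular 12-gon of circumradius 2.5 (constant along its height) (perimeter = 2·12·2.500·sin(180°/12) = 15.53 mm); the cube at (15, 14.5) is absent (z outside [13.5, 38.5]); Combining (union): the regions partially overlap (shared area 50.64 mm²), so the edge portions inside another operand are dropped and the merged outline is re-measured after clipping — boundary = 112.08 mm; the cube at (11.5, -2.5) is present — its section is the full 28.5×10.5 rectangle (perimeter 78.00 mm); Taking the first minus the rest: starting from the result so far, the 28.5×10.5 cube at (11.5, -2.5) partially overlaps it — only the 18.75 mm² overlap (of its 299.25 mm²) is removed, clipping the outline — boundary = 96.55 mm; (whole slice rotated 45° about Z — lengths, areas and connectivity unchanged). So its perimeter = 96.55 mm. Layer 6 (z = 0.72): the cylinder: section is a regular 12-gon, circumradius r=10.5 (perimeter = 2·12·10.500·sin(180°/12) = 65.22 mm); the cone at (0.5, 14.5) is absent (z outside [2.5, 20.5]); the cylinder at (14.5, 0) does not reach this height (z outside [1, 10]); the cube at (15, 14.5) is not intersected at this z (z outside [13.5, 38.5]); Taking the union: only the r=10.5 cylinder is present, so the union is just that shape — boundary = 65.22 mm; the 28.5×10.5 cube at (11.5, -2.5) contributes its full rectangle (perimeter 78.00 mm); Taking the first minus the rest: starting from that combined region, the 28.5×10.5 cube at (11.5, -2.5) misses the remaining region (no effect) — boundary = 65.22 mm; (rotated 45° about Z; rotation is an isometry so areas/perimeters/island counts are preserved). So its perimeter = 65.22 mm. Layer 37 is larger (96.55 vs 65.22 mm).

layer 37 (z = 4.44 mm)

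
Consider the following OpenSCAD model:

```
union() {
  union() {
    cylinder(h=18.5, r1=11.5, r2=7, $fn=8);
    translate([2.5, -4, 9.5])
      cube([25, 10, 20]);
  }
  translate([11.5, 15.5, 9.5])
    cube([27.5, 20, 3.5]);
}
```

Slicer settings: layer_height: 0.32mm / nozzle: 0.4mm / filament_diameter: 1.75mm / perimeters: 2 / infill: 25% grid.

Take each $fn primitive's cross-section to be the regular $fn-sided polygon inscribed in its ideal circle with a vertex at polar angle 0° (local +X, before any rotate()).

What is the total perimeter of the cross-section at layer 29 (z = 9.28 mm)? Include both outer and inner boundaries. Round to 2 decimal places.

56.59 mm

At z = 9.28 mm: the cone contributes a regular 8-gon of circumradius 9.243 (interpolated between r1=11.5 and r2=7 at t=0.502) (perimeter = 2·8·9.243·sin(180°/8) = 56.59 mm); the cube at (2.5, -4) is absent (z outside [9.5, 29.5]); Merging all regions: only the cone is present, so the union is just that shape — boundary = 56.59 mm; the cube at (11.5, 15.5) is absent (z outside [9.5, 13]); Merging all regions: only that combined region is present, so the union is just that shape — boundary = 56.59 mm. Overall, the cross-section is a single solid region. Total boundary length (outer) = 56.59 mm.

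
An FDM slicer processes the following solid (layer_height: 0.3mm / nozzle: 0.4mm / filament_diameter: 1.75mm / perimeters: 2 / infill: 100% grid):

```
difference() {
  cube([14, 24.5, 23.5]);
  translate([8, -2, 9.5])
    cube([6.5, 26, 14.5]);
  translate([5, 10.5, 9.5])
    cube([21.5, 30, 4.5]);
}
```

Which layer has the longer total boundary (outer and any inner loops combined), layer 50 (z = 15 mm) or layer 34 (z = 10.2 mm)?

layer 50 (z = 15 mm)

Layer 50 (z = 15): the cube is present — its section is the full 14×24.5 rectangle (perimeter 77.00 mm); the 6.5×26 cube at (8, -2) contributes its full rectangle (perimeter 65.00 mm); the cube at (5, 10.5) is not intersected at this z (z outside [9.5, 14]); Subtracting the remaining from the first: starting from the 14×24.5 cube, the 6.5×26 cube at (8, -2) partially overlaps it — only the 144.00 mm² overlap (of its 169.00 mm²) is removed, clipping the outline — boundary = 77.00 mm. So its perimeter = 77.00 mm. Layer 34 (z = 10.2): the cube is present — its section is the full 14×24.5 rectangle (perimeter 77.00 mm); the cube at (8, -2) (footprint 6.5×26) is included at this height (perimeter 65.00 mm); the cube at (5, 10.5) (footprint 21.5×30) is included at this height (perimeter 103.00 mm); After the difference (first − rest): starting from the 14×24.5 cube, the 6.5×26 cube at (8, -2) partially overlaps it — only the 144.00 mm² overlap (of its 169.00 mm²) is removed, clipping the outline; the 21.5×30 cube at (5, 10.5) partially overlaps it — only the 45.00 mm² overlap (of its 645.00 mm²) is removed, clipping the outline — boundary = 65.00 mm. So its perimeter = 65.00 mm. Layer 50 is larger (77.00 vs 65.00 mm).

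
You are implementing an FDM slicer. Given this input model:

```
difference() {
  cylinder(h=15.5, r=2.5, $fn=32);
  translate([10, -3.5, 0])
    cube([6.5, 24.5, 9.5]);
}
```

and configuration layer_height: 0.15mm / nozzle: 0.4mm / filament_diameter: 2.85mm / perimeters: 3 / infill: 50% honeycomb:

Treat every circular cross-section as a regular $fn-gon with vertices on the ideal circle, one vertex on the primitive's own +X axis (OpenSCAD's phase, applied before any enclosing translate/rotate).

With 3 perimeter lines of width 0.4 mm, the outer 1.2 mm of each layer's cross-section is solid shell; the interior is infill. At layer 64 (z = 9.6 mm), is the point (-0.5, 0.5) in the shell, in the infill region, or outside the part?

At z = 9.6 mm: the r=2.5 cylinder gives a regular 32-gon of circumradius 2.5 (constant along its height); the cube at (10, -3.5) is not intersected at this z (z outside [0, 9.5]); After the difference (first − rest): none of the subtracted shapes is present at this height, so the r=2.5 cylinder is unchanged — 1 connected region. Overall, the cross-section is a single solid region. The nearest boundary edge runs (-1.39, 2.08)→(-1.77, 1.77); distance from the point to it = 1.78 mm. The point is inside the cross-section and 1.78 mm from the nearest boundary — more than the 1.2 mm shell width (3 × 0.4), so it's in the infill interior.

infill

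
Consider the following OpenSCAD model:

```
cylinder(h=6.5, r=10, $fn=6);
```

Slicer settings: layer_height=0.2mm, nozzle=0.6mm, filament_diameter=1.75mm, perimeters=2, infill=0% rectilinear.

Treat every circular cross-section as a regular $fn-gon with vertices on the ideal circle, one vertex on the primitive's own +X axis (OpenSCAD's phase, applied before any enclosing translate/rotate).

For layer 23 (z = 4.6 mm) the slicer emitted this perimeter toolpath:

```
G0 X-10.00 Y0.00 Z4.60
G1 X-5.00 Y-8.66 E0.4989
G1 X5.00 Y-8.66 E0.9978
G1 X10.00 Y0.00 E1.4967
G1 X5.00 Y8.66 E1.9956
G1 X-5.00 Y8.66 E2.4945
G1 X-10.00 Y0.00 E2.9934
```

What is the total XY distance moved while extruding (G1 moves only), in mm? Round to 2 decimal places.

Sum the Euclidean lengths of each G1 segment: total = 60.00 mm.

60.00 mm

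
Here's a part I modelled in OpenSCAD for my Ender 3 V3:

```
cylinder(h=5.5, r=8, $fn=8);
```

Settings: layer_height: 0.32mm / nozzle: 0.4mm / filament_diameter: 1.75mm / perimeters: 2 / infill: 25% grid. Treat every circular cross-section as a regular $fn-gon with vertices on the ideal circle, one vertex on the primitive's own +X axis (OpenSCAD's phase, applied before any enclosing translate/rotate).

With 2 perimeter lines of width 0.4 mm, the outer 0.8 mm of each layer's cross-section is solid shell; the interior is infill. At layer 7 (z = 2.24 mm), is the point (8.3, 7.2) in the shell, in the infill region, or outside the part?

At z = 2.24 mm: the r=8 cylinder gives a regular 8-gon of circumradius 8 (constant along its height). Overall, the cross-section is a single solid region. The nearest boundary edge runs (8.00, 0.00)→(5.66, 5.66); distance from the point to it = 3.06 mm. The point is not inside any of the regions above, so it lies outside the cross-section (3.06 mm from the nearest boundary).

outside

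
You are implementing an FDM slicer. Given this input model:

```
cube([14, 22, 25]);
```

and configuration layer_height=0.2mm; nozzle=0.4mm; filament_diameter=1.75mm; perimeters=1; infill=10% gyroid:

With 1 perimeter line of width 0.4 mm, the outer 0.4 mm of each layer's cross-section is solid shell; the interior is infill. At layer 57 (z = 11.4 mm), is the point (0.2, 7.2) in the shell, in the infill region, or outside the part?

shell

At z = 11.4 mm: the cube is present — its section is the full 14×22 rectangle. Overall, the cross-section is a single solid region. The nearest boundary edge runs (0.00, 22.00)→(0.00, 0.00); distance from the point to it = 0.20 mm. The point is inside the cross-section, 0.20 mm from the nearest boundary — within the 0.4 mm shell band (1 × 0.4).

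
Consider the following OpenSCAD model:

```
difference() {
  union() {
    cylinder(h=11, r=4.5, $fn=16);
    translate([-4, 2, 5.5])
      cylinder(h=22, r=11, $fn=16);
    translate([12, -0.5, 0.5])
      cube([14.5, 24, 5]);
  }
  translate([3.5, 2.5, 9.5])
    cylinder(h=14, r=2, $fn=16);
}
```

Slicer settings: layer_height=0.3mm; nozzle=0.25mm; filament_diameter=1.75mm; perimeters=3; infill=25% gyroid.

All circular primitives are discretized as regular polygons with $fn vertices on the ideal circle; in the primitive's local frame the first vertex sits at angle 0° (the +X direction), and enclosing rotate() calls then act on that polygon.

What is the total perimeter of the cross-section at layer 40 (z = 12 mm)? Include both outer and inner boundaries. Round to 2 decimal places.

At z = 12 mm: the cylinder does not reach this height (z outside [0, 11]); the r=11 cylinder at (-4, 2) gives a regular 16-gon of circumradius 11 (constant along its height) (perimeter = 2·16·11.000·sin(180°/16) = 68.67 mm); the cube at (12, -0.5) does not reach this height (z outside [0.5, 5.5]); Taking the union: only the r=11 cylinder at (-4, 2) is present, so the union is just that shape — boundary = 68.67 mm; the cylinder at (3.5, 2.5): section is a regular 16-gon, circumradius r=2 (perimeter = 2·16·2.000·sin(180°/16) = 12.49 mm); Subtracting the remaining from the first: starting from the result so far, the r=2 cylinder at (3.5, 2.5) lies wholly inside it (removes its full 12.25 mm² and its 12.49 mm outline becomes a hole wall) — boundary (outer + 1 inner loop) = 81.16 mm. Overall, the cross-section is one region with 1 hole. Total boundary length (outer + inner) = 81.16 mm.

81.16 mm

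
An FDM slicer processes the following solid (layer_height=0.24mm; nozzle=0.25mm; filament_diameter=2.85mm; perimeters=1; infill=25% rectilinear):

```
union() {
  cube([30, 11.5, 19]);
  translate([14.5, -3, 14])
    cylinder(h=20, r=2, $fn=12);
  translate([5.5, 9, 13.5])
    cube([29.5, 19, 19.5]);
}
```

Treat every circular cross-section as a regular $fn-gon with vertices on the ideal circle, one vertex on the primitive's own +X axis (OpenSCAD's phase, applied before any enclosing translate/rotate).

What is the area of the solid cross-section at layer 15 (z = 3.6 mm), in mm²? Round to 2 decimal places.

At z = 3.6 mm: the cube (footprint 30×11.5) is included at this height (area 345.00 mm²); the cylinder at (14.5, -3) is absent (z outside [14, 34]); the cube at (5.5, 9) is absent (z outside [13.5, 33]); Combining (union): only the 30×11.5 cube is present, so the union is just that shape — area = 345.00 mm². Overall, the cross-section is a single solid region. Net area = 345.00 mm².

345.00 mm²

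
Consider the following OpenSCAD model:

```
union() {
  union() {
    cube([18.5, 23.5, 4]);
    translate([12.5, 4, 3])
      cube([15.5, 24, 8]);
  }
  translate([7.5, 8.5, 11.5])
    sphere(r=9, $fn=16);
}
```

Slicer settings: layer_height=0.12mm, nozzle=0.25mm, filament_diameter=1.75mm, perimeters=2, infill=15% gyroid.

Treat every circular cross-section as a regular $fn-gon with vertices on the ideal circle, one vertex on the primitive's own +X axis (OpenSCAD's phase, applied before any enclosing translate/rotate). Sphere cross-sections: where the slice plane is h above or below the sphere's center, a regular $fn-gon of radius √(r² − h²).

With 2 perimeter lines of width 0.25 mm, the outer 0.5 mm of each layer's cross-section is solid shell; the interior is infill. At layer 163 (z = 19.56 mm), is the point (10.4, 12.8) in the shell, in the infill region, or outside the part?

outside

At z = 19.56 mm: the cube is not intersected at this z (z outside [0, 4]); the cube at (12.5, 4) is not intersected at this z (z outside [3, 11]); Merging all regions: nothing is present at this height; the r=9 sphere at (7.5, 8.5) contributes a regular 16-gon of circumradius √(9²−8.06²) = 4.005; Combining (union): only the r=9 sphere at (7.5, 8.5) is present, so the union is just that shape — 1 connected region. Overall, the cross-section is a single solid region. The nearest boundary edge runs (10.33, 11.33)→(9.03, 12.20); distance from the point to it = 1.26 mm. The point is not inside any of the regions above, so it lies outside the cross-section (1.26 mm from the nearest boundary).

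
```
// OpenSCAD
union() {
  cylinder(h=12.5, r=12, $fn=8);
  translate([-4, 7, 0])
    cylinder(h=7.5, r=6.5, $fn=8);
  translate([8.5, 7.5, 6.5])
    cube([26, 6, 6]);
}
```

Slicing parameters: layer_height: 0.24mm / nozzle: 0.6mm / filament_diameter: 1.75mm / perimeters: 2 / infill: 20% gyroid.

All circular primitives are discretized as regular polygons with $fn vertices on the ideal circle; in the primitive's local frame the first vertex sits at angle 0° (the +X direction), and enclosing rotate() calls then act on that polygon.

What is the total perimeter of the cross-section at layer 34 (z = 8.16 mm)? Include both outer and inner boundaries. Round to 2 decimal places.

At z = 8.16 mm: the r=12 cylinder contributes a regular 8-gon of circumradius 12 (perimeter = 2·8·12.000·sin(180°/8) = 73.48 mm); the cylinder at (-4, 7) is not intersected at this z (z outside [0, 7.5]); the cube at (8.5, 7.5) is present — its section is the full 26×6 rectangle (perimeter 64.00 mm); Merging all regions: the regions partially overlap (shared area 0.19 mm²), so the edge portions inside another operand are dropped and the merged outline is re-measured after clipping — boundary = 135.10 mm. Overall, the cross-section is a single solid region. Total boundary length (outer) = 135.10 mm.

135.10 mm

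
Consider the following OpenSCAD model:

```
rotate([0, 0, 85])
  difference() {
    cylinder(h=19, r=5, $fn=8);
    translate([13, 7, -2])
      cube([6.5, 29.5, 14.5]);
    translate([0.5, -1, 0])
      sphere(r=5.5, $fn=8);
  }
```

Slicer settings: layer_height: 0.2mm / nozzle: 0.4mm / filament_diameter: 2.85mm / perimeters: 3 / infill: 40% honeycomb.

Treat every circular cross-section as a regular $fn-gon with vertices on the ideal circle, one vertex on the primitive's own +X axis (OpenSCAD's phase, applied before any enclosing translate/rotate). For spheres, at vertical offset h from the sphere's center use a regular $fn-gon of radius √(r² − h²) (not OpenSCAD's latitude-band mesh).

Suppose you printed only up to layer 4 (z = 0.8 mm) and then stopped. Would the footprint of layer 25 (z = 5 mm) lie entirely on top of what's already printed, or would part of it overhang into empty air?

Compare the two slices. At z = 0.8: the r=5 cylinder contributes a regular 8-gon of circumradius 5 (area = (8/2)·5.000²·sin(360°/8) = 70.71 mm²); the cube at (13, 7) (footprint 6.5×29.5) is included at this height (area 191.75 mm²); the r=5.5 sphere at (0.5, -1) contributes a regular 8-gon of circumradius √(5.5²−0.8²) = 5.442 (area = (8/2)·5.442²·sin(360°/8) = 83.75 mm²); Taking the first minus the rest: starting from the r=5 cylinder (70.71 mm²), the 6.5×29.5 cube at (13, 7) misses the remaining region (no effect); the r=5.5 sphere at (0.5, -1) partially overlaps it — only the 65.06 mm² overlap (of its 83.75 mm²) is removed, clipping the outline — area = 5.66 mm²; (whole slice rotated 85° about Z — lengths, areas and connectivity unchanged). At z = 5: the r=5 cylinder gives a regular 8-gon of circumradius 5 (constant along its height) (area = (8/2)·5.000²·sin(360°/8) = 70.71 mm²); the 6.5×29.5 cube at (13, 7) contributes its full rectangle (area 191.75 mm²); the r=5.5 sphere at (0.5, -1) contributes a regular 8-gon of circumradius √(5.5²−5²) = 2.291 (area = (8/2)·2.291²·sin(360°/8) = 14.85 mm²); Subtracting the remaining from the first: starting from the r=5 cylinder (70.71 mm²), the 6.5×29.5 cube at (13, 7) misses the remaining region (no effect); the r=5.5 sphere at (0.5, -1) lies wholly inside it (removes its full 14.85 mm² and its 14.03 mm outline becomes a hole wall) — area = 55.86 mm²; (rotated 85° about Z; rotation is an isometry so areas/perimeters/island counts are preserved). Checking containment: at z = 5 the cross-section extends beyond the z = 0.8 cross-section by about 50.21 mm².

part overhangs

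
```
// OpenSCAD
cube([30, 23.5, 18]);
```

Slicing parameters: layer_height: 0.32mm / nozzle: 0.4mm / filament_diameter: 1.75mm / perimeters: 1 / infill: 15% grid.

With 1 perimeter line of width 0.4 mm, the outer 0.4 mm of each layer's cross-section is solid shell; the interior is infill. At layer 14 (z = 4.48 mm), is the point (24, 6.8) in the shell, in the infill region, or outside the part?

infill

At z = 4.48 mm: the 30×23.5 cube contributes its full rectangle. Overall, the cross-section is a single solid region. The nearest boundary edge runs (30.00, 0.00)→(30.00, 23.50); distance from the point to it = 6.00 mm. The point is inside the cross-section and 6.00 mm from the nearest boundary — more than the 0.4 mm shell width (1 × 0.4), so it's in the infill interior.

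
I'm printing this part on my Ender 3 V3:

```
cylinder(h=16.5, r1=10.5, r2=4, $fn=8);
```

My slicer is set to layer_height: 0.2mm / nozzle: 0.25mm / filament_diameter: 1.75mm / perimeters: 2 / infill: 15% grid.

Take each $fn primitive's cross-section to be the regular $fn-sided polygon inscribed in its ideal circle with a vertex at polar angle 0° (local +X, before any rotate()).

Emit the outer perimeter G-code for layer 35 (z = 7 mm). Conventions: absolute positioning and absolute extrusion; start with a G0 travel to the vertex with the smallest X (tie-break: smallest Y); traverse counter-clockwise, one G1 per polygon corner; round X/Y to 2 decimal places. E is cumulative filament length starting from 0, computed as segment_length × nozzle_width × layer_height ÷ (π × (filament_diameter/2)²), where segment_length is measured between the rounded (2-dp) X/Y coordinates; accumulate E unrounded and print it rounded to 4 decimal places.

G0 X-7.74 Y0.00 Z7.00
G1 X-5.47 Y-5.47 E0.1231
G1 X0.00 Y-7.74 E0.2462
G1 X5.47 Y-5.47 E0.3693
G1 X7.74 Y0.00 E0.4924
G1 X5.47 Y5.47 E0.6156
G1 X0.00 Y7.74 E0.7387
G1 X-5.47 Y5.47 E0.8618
G1 X-7.74 Y0.00 E0.9849

At z = 7 mm: the cone (r1=10.5→r2=4) has section circumradius 7.742 here — a regular 8-gon. The outline is a single polygon with 8 vertices. Extrusion per mm of travel: 0.25 × 0.2 / (π × 0.875²) = 0.020788. Accumulating E over each segment gives final E = 0.9849.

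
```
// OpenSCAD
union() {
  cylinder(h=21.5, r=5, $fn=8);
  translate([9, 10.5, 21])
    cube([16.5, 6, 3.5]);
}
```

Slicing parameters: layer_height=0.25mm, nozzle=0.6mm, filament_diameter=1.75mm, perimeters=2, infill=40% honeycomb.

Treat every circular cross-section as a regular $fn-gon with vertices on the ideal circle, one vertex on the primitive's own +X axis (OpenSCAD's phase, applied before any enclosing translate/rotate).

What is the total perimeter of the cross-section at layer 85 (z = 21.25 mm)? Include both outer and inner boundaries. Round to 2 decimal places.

75.61 mm

At z = 21.25 mm: the r=5 cylinder gives a regular 8-gon of circumradius 5 (constant along its height) (perimeter = 2·8·5.000·sin(180°/8) = 30.61 mm); the cube at (9, 10.5) (footprint 16.5×6) is included at this height (perimeter 45.00 mm); Merging all regions: the 2 present regions are separate (no shared area or edge), so areas and boundary lengths simply add and each stays a separate island — boundary = 75.61 mm. Overall, the cross-section has 2 separate islands. Total boundary length (outer) = 75.61 mm.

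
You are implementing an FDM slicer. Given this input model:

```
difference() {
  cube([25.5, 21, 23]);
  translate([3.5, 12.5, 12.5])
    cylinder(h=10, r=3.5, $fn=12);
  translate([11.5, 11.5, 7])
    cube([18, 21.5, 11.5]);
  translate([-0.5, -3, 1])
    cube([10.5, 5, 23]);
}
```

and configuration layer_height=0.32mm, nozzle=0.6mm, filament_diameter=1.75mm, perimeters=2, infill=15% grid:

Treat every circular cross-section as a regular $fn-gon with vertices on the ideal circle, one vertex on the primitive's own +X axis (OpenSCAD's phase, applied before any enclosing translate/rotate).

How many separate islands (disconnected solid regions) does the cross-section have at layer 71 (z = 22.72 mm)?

At z = 22.72 mm: the 25.5×21 cube contributes its full rectangle; the cylinder at (3.5, 12.5) is not intersected at this z (z outside [12.5, 22.5]); the cube at (11.5, 11.5) does not reach this height (z outside [7, 18.5]); the 10.5×5 cube at (-0.5, -3) contributes its full rectangle; After the difference (first − rest): starting from the 25.5×21 cube, the 10.5×5 cube at (-0.5, -3) partially overlaps it — only the 20.00 mm² overlap (of its 52.50 mm²) is removed, clipping the outline — 1 connected region. Overall, the cross-section is a single solid region. Island count = 1.

1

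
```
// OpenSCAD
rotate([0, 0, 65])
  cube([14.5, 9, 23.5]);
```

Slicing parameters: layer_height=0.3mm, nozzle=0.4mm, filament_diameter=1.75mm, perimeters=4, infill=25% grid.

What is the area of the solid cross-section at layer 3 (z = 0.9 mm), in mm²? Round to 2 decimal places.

130.50 mm²

At z = 0.9 mm: the 14.5×9 cube contributes its full rectangle (area 130.50 mm²); (rotated 65° about Z; rotation is an isometry so areas/perimeters/island counts are preserved). Overall, the cross-section is a single solid region. Net area = 130.50 mm².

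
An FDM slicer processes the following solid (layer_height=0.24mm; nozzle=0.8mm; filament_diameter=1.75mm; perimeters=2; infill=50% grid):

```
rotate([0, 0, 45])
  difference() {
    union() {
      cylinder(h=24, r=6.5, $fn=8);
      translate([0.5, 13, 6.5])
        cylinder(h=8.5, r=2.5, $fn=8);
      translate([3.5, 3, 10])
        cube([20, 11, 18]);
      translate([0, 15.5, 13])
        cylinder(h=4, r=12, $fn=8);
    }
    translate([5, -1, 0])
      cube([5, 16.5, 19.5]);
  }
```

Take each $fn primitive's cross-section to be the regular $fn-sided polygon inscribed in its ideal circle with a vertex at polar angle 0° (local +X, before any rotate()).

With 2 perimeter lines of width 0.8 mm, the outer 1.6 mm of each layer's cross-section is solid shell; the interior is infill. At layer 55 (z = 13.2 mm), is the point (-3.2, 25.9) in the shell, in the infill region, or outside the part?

outside

At z = 13.2 mm: the cylinder: section is a regular 8-gon, circumradius r=6.5; the cylinder at (0.5, 13): section is a regular 8-gon, circumradius r=2.5; the cube at (3.5, 3) is present — its section is the full 20×11 rectangle; the cylinder at (0, 15.5): section is a regular 8-gon, circumradius r=12; Merging all regions: the regions partially overlap (shared area 81.14 mm²), so overlapping operands fuse into one piece — 1 connected region; the cube at (5, -1) (footprint 5×16.5) is included at this height; Taking the first minus the rest: starting from that combined region, the 5×16.5 cube at (5, -1) partially overlaps it — only the 66.43 mm² overlap (of its 82.50 mm²) is removed, clipping the outline — 1 connected region; (whole slice rotated 45° about Z — lengths, areas and connectivity unchanged). Overall, the cross-section is a single solid region. Undo the 45° rotation: the query point maps to (16.051, 20.577) in the un-rotated model frame. The nearest boundary edge runs (8.49, 23.99)→(12.00, 15.50); distance from the point to it = 5.69 mm. The point is not inside any of the regions above, so it lies outside the cross-section (5.69 mm from the nearest boundary).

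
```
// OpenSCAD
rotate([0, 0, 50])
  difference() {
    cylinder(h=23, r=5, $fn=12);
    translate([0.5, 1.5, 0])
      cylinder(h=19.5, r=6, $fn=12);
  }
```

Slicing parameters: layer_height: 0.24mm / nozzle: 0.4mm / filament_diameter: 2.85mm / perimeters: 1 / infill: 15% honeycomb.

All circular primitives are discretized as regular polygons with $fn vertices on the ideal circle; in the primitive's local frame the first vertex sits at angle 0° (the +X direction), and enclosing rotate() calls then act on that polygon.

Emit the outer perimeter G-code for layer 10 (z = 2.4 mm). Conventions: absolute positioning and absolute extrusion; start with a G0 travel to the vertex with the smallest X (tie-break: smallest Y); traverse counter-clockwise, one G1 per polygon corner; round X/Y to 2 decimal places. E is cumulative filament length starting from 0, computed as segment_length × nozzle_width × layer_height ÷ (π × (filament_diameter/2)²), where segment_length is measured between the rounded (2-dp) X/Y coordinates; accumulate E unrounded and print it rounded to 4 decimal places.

At z = 2.4 mm: the r=5 cylinder gives a regular 12-gon of circumradius 5 (constant along its height); the cylinder at (0.5, 1.5): section is a regular 12-gon, circumradius r=6; Taking the first minus the rest: starting from the r=5 cylinder, the r=6 cylinder at (0.5, 1.5) partially overlaps it — only the 71.11 mm² overlap (of its 108.00 mm²) is removed, clipping the outline — 1 connected region; (whole slice rotated 50° about Z — lengths, areas and connectivity unchanged). The outline is a single polygon with 8 vertices. Extrusion per mm of travel: 0.4 × 0.24 / (π × 1.425²) = 0.015048. Accumulating E over each segment gives final E = 0.2705.

G0 X-1.68 Y-4.55 Z2.40
G1 X-0.87 Y-4.92 E0.0134
G1 X1.71 Y-4.70 E0.0524
G1 X3.83 Y-3.21 E0.0914
G1 X4.92 Y-0.87 E0.1302
G1 X4.86 Y-0.16 E0.1409
G1 X3.77 Y-2.51 E0.1799
G1 X1.22 Y-4.29 E0.2267
G1 X-1.68 Y-4.55 E0.2705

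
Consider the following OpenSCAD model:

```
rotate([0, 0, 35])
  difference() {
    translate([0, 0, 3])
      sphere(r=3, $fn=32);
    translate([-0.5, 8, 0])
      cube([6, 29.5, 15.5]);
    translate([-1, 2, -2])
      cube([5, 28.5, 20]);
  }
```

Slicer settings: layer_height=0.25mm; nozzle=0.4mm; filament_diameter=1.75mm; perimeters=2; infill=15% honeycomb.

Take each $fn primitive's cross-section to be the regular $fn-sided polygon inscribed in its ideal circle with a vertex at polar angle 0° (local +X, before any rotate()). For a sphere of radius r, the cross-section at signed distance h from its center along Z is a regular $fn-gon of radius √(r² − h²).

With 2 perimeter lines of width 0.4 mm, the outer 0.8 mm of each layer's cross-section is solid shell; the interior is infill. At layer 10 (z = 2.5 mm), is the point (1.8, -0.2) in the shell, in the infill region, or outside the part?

infill

At z = 2.5 mm: the r=3 sphere contributes a regular 32-gon of circumradius √(3²−0.5²) = 2.958; the 6×29.5 cube at (-0.5, 8) contributes its full rectangle; the 5×28.5 cube at (-1, 2) contributes its full rectangle; Taking the first minus the rest: starting from the r=3 sphere, the 6×29.5 cube at (-0.5, 8) misses the remaining region (no effect); the 5×28.5 cube at (-1, 2) partially overlaps it — only the 2.31 mm² overlap (of its 142.50 mm²) is removed, clipping the outline — 1 connected region; (rotated 35° about Z; rotation is an isometry so areas/perimeters/island counts are preserved). Overall, the cross-section is a single solid region. Undo the 35° rotation: the query point maps to (1.360, -1.196) in the un-rotated model frame. The nearest boundary edge runs (2.46, -1.64)→(2.09, -2.09); distance from the point to it = 1.13 mm. The point is inside the cross-section and 1.13 mm from the nearest boundary — more than the 0.8 mm shell width (2 × 0.4), so it's in the infill interior.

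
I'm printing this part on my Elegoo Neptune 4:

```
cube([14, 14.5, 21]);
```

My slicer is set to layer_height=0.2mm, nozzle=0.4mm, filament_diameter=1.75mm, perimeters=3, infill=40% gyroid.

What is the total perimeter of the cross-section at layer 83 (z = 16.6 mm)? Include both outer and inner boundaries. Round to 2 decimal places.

57.00 mm

At z = 16.6 mm: the 14×14.5 cube contributes its full rectangle (perimeter 57.00 mm). Overall, the cross-section is a single solid region. Total boundary length (outer) = 57.00 mm.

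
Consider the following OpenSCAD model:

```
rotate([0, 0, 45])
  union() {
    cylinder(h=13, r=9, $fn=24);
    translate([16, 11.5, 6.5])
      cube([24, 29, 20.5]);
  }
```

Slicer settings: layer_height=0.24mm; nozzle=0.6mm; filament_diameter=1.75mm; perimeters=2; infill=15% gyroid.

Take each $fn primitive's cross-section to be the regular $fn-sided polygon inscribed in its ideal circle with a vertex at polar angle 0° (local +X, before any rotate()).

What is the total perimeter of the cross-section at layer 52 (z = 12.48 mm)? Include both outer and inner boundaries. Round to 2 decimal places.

At z = 12.48 mm: the r=9 cylinder contributes a regular 24-gon of circumradius 9 (perimeter = 2·24·9.000·sin(180°/24) = 56.39 mm); the cube at (16, 11.5) is present — its section is the full 24×29 rectangle (perimeter 106.00 mm); Combining (union): the 2 present regions are separate (no shared area or edge), so areas and boundary lengths simply add and each stays a separate island — boundary = 162.39 mm; (whole slice rotated 45° about Z — lengths, areas and connectivity unchanged). Overall, the cross-section has 2 separate islands. Total boundary length (outer) = 162.39 mm.

162.39 mm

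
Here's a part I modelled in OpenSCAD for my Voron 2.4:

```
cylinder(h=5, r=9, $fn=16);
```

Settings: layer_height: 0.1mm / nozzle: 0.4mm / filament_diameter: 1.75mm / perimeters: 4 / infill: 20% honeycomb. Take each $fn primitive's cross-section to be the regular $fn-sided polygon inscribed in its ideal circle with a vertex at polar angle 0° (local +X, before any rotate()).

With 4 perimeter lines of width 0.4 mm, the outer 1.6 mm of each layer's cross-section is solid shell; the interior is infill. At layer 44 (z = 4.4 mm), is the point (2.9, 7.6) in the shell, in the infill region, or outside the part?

shell

At z = 4.4 mm: the cylinder: section is a regular 16-gon, circumradius r=9. Overall, the cross-section is a single solid region. The nearest boundary edge runs (3.44, 8.31)→(0.00, 9.00); distance from the point to it = 0.81 mm. The point is inside the cross-section, 0.81 mm from the nearest boundary — within the 1.6 mm shell band (4 × 0.4).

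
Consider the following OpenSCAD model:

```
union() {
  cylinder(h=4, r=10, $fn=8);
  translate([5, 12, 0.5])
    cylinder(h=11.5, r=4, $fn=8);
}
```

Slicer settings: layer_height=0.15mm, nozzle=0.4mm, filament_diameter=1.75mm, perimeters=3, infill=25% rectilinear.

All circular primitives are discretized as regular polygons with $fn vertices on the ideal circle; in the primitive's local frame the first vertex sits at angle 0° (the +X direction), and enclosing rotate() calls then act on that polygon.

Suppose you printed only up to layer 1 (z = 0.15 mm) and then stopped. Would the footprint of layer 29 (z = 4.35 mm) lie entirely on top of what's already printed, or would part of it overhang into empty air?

part overhangs

Compare the two slices. At z = 0.15: the cylinder: section is a regular 8-gon, circumradius r=10 (area = (8/2)·10.000²·sin(360°/8) = 282.84 mm²); the cylinder at (5, 12) does not reach this height (z outside [0.5, 12]); Taking the union: only the r=10 cylinder is present, so the union is just that shape — area = 282.84 mm². At z = 4.35: the cylinder is not intersected at this z (z outside [0, 4]); the cylinder at (5, 12): section is a regular 8-gon, circumradius r=4 (area = (8/2)·4.000²·sin(360°/8) = 45.25 mm²); Combining (union): only the r=4 cylinder at (5, 12) is present, so the union is just that shape — area = 45.25 mm². Checking containment: at z = 4.35 the cross-section extends beyond the z = 0.15 cross-section by about 45.25 mm².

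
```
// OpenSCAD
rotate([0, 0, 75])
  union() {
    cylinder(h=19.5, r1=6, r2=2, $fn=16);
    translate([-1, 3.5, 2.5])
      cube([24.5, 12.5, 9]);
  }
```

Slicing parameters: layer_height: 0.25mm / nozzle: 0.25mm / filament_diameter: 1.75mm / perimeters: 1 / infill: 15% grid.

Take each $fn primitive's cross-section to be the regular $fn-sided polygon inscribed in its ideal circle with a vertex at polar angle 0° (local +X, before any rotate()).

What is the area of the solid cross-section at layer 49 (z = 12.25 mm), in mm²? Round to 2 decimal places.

At z = 12.25 mm: the cone (r1=6→r2=2) has section circumradius 3.487 here — a regular 16-gon (area = (16/2)·3.487²·sin(360°/16) = 37.23 mm²); the cube at (-1, 3.5) is not intersected at this z (z outside [2.5, 11.5]); Taking the union: only the cone is present, so the union is just that shape — area = 37.23 mm²; (rotated 75° about Z; rotation is an isometry so areas/perimeters/island counts are preserved). Overall, the cross-section is a single solid region. Net area = 37.23 mm².

37.23 mm²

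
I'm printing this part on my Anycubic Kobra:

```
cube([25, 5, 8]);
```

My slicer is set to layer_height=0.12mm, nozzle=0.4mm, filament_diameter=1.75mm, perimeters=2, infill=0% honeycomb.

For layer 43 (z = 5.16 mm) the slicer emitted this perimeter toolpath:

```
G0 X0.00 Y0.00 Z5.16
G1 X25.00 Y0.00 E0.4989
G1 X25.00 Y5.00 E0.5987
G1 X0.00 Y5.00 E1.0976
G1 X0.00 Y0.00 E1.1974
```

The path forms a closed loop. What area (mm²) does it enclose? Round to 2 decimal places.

Apply the shoelace formula to the sequence of (X, Y) vertices; enclosed area = 125.00 mm².

125.00 mm²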